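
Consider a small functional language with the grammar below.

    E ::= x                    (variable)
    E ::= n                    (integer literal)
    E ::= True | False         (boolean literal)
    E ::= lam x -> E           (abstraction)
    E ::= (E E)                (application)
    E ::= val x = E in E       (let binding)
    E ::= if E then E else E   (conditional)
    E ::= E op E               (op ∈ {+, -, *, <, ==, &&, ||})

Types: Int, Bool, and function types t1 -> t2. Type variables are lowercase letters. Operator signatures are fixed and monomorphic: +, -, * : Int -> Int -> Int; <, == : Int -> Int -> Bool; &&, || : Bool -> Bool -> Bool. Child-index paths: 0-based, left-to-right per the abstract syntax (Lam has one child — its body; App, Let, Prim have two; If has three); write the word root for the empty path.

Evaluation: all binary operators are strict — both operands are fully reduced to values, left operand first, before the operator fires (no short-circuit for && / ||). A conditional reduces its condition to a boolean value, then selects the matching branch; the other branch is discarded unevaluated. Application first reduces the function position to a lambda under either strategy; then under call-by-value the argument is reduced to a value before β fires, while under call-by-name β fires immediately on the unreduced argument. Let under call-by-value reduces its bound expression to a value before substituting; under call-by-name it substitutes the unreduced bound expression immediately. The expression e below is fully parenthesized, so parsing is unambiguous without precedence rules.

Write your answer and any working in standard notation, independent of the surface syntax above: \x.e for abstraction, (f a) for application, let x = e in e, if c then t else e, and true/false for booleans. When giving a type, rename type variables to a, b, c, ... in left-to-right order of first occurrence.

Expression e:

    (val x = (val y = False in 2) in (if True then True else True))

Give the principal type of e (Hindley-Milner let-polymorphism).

Answer: Bool

Trace:
let y : Bool
let x : Int
  unify Bool ~ Bool
  unify Bool ~ Bool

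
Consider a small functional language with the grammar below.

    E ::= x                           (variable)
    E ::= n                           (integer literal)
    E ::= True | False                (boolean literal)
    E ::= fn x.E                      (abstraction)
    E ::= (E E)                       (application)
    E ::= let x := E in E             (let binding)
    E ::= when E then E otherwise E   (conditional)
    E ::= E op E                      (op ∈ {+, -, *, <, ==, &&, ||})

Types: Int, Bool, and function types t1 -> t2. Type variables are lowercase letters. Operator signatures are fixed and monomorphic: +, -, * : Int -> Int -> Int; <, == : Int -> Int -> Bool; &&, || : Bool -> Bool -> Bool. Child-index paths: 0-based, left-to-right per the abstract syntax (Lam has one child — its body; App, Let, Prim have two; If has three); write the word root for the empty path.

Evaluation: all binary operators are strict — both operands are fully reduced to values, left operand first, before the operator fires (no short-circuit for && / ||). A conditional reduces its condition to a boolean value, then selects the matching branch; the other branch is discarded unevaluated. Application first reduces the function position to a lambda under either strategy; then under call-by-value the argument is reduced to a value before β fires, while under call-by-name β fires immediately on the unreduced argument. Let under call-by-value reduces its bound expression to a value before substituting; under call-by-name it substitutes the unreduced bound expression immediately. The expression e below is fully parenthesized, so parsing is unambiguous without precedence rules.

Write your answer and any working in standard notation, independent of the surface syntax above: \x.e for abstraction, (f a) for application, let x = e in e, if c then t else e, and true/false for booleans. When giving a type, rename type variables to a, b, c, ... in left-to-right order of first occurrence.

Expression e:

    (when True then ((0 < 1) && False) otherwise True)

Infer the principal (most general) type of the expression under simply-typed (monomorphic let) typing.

Answer: Bool

Derivation:
  unify Bool ~ Bool
  unify Int ~ Int
  unify Int ~ Int
  unify Bool ~ Bool
  unify Bool ~ Bool
  unify Bool ~ Bool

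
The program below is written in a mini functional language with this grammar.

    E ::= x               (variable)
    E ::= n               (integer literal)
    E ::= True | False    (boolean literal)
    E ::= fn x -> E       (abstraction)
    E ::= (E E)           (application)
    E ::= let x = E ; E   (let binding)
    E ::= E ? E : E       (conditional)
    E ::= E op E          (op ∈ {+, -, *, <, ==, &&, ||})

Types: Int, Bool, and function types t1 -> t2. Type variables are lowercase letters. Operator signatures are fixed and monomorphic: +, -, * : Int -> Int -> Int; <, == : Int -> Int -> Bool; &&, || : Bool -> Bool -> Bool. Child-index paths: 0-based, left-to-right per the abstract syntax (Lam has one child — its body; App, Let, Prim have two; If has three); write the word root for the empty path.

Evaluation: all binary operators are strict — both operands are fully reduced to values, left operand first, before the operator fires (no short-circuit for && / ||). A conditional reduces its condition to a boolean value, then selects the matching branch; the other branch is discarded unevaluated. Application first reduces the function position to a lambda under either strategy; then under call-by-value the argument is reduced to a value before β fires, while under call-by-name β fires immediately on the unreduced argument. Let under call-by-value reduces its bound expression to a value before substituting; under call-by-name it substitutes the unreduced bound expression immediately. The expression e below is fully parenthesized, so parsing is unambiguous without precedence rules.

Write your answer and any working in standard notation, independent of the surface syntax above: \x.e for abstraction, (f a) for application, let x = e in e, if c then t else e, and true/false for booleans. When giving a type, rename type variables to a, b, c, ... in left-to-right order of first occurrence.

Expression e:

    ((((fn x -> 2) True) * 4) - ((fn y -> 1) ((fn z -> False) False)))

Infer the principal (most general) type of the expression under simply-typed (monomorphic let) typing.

Answer: Int

Trace:
\x._ : a -> Int
  unify a -> Int ~ Bool -> b
  unify a ~ Bool
  unify Int ~ b
_ _ : Int
  unify Int ~ Int
  unify Int ~ Int
  unify Int ~ Int
\y._ : c -> Int
\z._ : d -> Bool
  unify d -> Bool ~ Bool -> e
  unify d ~ Bool
  unify Bool ~ e
_ _ : Bool
  unify c -> Int ~ Bool -> f
  unify c ~ Bool
  unify Int ~ f
_ _ : Int
  unify Int ~ Int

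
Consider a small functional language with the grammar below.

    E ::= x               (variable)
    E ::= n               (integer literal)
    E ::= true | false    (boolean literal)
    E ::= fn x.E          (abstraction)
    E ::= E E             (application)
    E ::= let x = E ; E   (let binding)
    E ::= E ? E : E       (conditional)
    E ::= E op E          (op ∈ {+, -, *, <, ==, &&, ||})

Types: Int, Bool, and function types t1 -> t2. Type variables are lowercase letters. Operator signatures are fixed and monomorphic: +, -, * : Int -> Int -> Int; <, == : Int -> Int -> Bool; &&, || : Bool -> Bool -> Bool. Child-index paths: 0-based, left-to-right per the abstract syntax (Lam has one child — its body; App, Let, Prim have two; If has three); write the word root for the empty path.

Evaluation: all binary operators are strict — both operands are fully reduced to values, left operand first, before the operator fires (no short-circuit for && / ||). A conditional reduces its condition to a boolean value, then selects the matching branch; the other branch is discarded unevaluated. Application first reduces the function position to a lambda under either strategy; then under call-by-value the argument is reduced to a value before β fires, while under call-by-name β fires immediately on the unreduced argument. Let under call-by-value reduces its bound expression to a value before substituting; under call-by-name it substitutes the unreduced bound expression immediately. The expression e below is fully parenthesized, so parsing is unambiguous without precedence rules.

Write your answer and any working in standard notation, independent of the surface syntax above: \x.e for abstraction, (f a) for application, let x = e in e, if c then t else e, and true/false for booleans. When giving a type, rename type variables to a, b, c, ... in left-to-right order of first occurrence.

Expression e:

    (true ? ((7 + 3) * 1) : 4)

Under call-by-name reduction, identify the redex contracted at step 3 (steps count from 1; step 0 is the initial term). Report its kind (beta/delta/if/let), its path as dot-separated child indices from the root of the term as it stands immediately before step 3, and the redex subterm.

Working:
step 0: (if true then ((7 + 3) * 1) else 4)
step 1: [if@root] ((7 + 3) * 1)
step 2: [delta@0] (10 * 1)
step 3: [delta@root] 10

Answer: delta at root : (10 * 1)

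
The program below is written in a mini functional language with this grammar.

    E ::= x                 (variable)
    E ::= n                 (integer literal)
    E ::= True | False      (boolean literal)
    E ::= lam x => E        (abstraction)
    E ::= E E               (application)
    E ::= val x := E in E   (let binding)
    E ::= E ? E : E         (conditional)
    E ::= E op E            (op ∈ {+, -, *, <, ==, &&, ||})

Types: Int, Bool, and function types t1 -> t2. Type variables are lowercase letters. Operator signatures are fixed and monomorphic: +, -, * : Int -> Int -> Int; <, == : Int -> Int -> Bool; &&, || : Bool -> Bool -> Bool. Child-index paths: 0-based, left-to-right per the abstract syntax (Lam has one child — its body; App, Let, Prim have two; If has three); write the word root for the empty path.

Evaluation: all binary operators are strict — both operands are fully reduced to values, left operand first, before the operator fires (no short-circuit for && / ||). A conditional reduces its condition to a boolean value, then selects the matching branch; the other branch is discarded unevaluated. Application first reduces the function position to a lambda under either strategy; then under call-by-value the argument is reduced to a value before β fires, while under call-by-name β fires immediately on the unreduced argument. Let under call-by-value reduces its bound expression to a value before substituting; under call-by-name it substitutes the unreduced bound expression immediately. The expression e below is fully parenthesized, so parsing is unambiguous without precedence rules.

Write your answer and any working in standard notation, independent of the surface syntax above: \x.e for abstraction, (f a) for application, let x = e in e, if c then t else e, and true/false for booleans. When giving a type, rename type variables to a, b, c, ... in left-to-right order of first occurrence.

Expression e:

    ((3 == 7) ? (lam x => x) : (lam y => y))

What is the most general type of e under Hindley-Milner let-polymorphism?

Derivation:
  unify Int ~ Int
  unify Int ~ Int
  unify Bool ~ Bool
x : a
\x._ : a -> a
y : b
\y._ : b -> b
  unify a -> a ~ b -> b
  unify a ~ b
  unify b ~ b

Answer: a -> a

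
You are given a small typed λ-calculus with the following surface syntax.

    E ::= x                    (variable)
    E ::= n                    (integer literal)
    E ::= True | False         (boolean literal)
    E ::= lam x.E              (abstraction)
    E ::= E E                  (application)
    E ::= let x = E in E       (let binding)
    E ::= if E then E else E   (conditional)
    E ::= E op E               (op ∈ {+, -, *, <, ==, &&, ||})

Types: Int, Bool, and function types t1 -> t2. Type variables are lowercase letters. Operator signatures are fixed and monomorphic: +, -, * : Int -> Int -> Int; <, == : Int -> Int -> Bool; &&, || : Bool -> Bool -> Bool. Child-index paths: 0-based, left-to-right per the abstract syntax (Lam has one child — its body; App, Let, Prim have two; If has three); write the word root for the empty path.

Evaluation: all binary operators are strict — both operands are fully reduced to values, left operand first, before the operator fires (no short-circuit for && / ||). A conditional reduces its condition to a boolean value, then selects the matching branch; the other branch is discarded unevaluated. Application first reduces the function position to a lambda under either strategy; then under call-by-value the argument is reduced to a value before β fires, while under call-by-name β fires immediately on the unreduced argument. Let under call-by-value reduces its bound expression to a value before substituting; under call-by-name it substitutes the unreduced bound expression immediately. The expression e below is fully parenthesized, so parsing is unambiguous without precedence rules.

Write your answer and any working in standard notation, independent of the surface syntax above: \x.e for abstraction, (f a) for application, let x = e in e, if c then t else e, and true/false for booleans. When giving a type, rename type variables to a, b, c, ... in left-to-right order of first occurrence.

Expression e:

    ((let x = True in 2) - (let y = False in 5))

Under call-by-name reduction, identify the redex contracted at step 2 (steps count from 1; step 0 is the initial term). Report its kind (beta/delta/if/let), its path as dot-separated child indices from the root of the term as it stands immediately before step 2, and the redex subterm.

Working:
step 0: ((let x = true in 2) - (let y = false in 5))
step 1: [let@0] (2 - (let y = false in 5))
step 2: [let@1] (2 - 5)

Answer: let at 1 : (let y = false in 5)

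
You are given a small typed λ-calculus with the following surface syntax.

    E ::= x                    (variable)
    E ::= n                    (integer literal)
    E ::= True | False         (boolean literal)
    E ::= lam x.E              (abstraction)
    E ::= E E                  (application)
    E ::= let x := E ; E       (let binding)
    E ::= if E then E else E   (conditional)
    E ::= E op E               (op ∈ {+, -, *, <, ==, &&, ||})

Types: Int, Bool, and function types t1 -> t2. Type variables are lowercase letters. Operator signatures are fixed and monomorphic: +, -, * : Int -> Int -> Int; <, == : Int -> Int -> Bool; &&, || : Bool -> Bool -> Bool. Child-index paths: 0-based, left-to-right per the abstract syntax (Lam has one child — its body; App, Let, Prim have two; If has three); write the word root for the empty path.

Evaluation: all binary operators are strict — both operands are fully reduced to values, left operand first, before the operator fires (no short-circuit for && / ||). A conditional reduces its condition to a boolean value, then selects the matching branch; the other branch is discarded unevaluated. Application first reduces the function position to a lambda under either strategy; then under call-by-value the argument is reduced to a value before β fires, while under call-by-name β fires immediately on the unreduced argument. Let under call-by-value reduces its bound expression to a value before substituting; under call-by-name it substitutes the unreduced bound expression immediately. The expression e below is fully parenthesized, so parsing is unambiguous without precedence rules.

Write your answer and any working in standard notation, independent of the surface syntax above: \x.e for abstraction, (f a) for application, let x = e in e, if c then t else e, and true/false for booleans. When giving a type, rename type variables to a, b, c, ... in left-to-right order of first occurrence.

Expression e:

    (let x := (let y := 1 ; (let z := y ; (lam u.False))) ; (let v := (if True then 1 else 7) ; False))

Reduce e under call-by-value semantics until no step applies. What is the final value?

Trace:
step 0: (let x = (let y = 1 in (let z = y in (\u.false))) in (let v = (if true then 1 else 7) in false))
step 1: [let@0] (let x = (let z = 1 in (\u.false)) in (let v = (if true then 1 else 7) in false))
step 2: [let@0] (let x = (\u.false) in (let v = (if true then 1 else 7) in false))
step 3: [let@root] (let v = (if true then 1 else 7) in false)
step 4: [if@0] (let v = 1 in false)
step 5: [let@root] false

Answer: false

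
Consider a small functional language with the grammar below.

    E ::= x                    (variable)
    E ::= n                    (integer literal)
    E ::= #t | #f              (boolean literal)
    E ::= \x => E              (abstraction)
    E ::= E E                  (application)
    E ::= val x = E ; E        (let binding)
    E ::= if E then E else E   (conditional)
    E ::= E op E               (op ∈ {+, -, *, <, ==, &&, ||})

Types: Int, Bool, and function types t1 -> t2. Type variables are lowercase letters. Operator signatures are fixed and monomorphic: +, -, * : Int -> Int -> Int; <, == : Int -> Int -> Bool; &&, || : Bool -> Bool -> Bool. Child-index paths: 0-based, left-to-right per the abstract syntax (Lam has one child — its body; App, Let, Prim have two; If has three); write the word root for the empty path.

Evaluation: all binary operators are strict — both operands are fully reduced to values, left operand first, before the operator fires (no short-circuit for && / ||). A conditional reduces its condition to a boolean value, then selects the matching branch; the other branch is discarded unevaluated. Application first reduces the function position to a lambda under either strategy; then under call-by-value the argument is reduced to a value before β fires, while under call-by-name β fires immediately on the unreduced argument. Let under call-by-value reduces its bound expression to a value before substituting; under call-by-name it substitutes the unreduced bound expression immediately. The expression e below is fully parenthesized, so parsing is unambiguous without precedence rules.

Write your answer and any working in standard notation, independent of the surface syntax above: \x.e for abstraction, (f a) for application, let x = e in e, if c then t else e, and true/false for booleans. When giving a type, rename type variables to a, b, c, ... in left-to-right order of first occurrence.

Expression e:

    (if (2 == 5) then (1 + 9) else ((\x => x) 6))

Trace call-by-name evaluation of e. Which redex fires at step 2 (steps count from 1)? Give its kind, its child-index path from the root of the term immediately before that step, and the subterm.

Derivation:
step 0: (if (2 == 5) then (1 + 9) else ((\x.x) 6))
step 1: [delta@0] (if false then (1 + 9) else ((\x.x) 6))
step 2: [if@root] ((\x.x) 6)

Answer: if at root : (if false then (1 + 9) else ((\x.x) 6))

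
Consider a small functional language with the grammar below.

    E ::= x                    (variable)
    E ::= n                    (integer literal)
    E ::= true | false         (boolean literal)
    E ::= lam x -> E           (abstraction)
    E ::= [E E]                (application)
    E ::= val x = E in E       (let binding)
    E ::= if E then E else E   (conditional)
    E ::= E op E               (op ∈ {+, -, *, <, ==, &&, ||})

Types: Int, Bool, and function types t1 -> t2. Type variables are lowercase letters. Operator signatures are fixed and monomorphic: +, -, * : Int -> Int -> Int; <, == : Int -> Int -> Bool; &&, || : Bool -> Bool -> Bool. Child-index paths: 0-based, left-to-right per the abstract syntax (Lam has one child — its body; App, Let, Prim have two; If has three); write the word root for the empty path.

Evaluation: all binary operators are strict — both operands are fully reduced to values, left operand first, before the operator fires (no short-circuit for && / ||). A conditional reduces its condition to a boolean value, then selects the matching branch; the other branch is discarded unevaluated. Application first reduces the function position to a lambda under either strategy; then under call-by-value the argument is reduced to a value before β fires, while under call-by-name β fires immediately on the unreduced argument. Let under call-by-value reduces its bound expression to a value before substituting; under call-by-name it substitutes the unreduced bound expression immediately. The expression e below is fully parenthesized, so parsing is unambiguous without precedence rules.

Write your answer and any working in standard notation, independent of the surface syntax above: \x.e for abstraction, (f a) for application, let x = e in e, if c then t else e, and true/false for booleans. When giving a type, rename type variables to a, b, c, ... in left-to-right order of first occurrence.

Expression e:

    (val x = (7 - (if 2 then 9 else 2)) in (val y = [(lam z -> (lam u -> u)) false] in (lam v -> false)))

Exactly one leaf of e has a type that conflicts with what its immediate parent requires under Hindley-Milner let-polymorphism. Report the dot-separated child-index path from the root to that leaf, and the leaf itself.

Trace:
  unify Int ~ Int
  unify Int ~ Bool
  FAIL: mismatch Int ~ Bool

Answer: 0.1.0 : 2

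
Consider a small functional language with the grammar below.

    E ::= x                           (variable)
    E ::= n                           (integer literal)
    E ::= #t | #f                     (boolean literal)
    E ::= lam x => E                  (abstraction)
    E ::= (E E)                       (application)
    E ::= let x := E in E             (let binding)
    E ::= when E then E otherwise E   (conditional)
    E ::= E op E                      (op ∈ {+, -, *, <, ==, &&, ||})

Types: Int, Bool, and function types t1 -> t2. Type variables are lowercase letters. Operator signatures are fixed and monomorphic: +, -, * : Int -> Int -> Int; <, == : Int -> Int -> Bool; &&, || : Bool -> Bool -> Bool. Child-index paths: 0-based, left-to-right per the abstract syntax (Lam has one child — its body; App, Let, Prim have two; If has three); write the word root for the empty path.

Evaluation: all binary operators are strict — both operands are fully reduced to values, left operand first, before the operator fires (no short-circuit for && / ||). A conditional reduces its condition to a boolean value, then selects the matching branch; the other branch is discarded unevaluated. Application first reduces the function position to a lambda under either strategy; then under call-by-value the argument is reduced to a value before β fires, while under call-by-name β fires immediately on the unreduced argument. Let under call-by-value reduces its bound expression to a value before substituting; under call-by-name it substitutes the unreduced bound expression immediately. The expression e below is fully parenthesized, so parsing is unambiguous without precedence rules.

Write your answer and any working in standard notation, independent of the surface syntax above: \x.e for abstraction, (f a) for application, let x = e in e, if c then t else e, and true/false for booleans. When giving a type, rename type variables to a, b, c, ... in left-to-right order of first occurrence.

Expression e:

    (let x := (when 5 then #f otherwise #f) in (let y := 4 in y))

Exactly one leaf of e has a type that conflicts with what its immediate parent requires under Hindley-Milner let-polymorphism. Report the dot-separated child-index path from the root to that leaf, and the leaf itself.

Answer: 0.0 : 5

Trace:
  unify Int ~ Bool
  FAIL: mismatch Int ~ Bool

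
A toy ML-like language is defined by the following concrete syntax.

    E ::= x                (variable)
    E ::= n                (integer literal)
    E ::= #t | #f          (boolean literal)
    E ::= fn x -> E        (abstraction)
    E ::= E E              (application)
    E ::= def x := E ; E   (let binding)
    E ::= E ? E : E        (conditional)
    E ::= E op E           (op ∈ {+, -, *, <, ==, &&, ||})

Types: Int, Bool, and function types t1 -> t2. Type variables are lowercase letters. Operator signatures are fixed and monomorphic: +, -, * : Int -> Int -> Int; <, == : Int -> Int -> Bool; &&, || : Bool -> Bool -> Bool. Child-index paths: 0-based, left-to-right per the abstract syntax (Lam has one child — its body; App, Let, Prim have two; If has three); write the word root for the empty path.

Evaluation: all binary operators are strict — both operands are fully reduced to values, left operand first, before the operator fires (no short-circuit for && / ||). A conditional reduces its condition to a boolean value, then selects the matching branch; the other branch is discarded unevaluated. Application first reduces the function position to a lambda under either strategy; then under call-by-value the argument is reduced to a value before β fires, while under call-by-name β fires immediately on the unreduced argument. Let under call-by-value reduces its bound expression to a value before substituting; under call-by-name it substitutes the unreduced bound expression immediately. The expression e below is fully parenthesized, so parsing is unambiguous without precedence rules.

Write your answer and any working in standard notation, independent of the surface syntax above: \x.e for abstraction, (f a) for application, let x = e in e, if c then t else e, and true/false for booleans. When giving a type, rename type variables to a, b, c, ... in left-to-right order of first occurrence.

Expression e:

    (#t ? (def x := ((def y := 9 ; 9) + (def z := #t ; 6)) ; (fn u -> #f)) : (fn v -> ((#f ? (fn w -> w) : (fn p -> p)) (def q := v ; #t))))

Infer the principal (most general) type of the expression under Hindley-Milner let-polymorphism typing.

Answer: a -> Bool

Working:
  unify Bool ~ Bool
let y : Int
  unify Int ~ Int
let z : Bool
  unify Int ~ Int
let x : Int
\u._ : a -> Bool
  unify Bool ~ Bool
w : c
\w._ : c -> c
p : d
\p._ : d -> d
  unify c -> c ~ d -> d
  unify c ~ d
  unify d ~ d
v : b
let q : b
  unify d -> d ~ Bool -> e
  unify d ~ Bool
  unify Bool ~ e
_ _ : Bool
\v._ : b -> Bool
  unify a -> Bool ~ b -> Bool
  unify a ~ b
  unify Bool ~ Bool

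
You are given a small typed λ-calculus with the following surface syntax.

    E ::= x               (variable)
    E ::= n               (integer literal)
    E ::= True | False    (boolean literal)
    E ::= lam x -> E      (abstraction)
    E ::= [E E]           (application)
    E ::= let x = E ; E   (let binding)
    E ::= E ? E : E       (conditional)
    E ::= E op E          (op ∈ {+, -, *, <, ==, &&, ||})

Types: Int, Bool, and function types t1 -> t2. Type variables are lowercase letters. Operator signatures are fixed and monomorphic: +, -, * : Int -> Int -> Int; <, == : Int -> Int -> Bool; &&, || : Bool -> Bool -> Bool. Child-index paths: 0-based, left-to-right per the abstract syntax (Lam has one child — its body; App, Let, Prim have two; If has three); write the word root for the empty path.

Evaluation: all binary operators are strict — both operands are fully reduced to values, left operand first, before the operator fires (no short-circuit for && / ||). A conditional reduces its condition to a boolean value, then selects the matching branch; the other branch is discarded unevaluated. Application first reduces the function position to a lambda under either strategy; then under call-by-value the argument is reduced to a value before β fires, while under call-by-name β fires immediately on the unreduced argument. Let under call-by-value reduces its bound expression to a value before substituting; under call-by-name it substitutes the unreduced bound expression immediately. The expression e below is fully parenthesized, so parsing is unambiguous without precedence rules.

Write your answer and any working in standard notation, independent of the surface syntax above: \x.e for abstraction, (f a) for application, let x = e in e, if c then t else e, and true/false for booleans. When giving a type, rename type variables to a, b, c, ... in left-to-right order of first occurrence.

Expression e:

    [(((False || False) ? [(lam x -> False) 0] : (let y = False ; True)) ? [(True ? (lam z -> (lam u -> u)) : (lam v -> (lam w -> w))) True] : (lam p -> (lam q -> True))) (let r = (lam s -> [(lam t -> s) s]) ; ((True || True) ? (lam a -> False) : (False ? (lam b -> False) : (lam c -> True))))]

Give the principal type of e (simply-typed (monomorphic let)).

Answer: a -> Bool

Working:
  unify Bool ~ Bool
  unify Bool ~ Bool
  unify Bool ~ Bool
\x._ : a -> Bool
  unify a -> Bool ~ Int -> b
  unify a ~ Int
  unify Bool ~ b
_ _ : Bool
let y : Bool
  unify Bool ~ Bool
  unify Bool ~ Bool
  unify Bool ~ Bool
u : d
\u._ : d -> d
\z._ : c -> d -> d
w : f
\w._ : f -> f
\v._ : e -> f -> f
  unify c -> d -> d ~ e -> f -> f
  unify c ~ e
  unify d -> d ~ f -> f
  unify d ~ f
  unify f ~ f
  unify e -> f -> f ~ Bool -> g
  unify e ~ Bool
  unify f -> f ~ g
_ _ : f -> f
\q._ : i -> Bool
\p._ : h -> i -> Bool
  unify f -> f ~ h -> i -> Bool
  unify f ~ h
  unify h ~ i -> Bool
s : j
\t._ : k -> j
s : j
  unify k -> j ~ j -> l
  unify k ~ j
  unify j ~ l
_ _ : l
\s._ : l -> l
let r : l -> l
  unify Bool ~ Bool
  unify Bool ~ Bool
  unify Bool ~ Bool
\a._ : m -> Bool
  unify Bool ~ Bool
\b._ : n -> Bool
\c._ : o -> Bool
  unify n -> Bool ~ o -> Bool
  unify n ~ o
  unify Bool ~ Bool
  unify m -> Bool ~ o -> Bool
  unify m ~ o
  unify Bool ~ Bool
  unify (i -> Bool) -> i -> Bool ~ (o -> Bool) -> p
  unify i -> Bool ~ o -> Bool
  unify i ~ o
  unify Bool ~ Bool
  unify o -> Bool ~ p
_ _ : o -> Bool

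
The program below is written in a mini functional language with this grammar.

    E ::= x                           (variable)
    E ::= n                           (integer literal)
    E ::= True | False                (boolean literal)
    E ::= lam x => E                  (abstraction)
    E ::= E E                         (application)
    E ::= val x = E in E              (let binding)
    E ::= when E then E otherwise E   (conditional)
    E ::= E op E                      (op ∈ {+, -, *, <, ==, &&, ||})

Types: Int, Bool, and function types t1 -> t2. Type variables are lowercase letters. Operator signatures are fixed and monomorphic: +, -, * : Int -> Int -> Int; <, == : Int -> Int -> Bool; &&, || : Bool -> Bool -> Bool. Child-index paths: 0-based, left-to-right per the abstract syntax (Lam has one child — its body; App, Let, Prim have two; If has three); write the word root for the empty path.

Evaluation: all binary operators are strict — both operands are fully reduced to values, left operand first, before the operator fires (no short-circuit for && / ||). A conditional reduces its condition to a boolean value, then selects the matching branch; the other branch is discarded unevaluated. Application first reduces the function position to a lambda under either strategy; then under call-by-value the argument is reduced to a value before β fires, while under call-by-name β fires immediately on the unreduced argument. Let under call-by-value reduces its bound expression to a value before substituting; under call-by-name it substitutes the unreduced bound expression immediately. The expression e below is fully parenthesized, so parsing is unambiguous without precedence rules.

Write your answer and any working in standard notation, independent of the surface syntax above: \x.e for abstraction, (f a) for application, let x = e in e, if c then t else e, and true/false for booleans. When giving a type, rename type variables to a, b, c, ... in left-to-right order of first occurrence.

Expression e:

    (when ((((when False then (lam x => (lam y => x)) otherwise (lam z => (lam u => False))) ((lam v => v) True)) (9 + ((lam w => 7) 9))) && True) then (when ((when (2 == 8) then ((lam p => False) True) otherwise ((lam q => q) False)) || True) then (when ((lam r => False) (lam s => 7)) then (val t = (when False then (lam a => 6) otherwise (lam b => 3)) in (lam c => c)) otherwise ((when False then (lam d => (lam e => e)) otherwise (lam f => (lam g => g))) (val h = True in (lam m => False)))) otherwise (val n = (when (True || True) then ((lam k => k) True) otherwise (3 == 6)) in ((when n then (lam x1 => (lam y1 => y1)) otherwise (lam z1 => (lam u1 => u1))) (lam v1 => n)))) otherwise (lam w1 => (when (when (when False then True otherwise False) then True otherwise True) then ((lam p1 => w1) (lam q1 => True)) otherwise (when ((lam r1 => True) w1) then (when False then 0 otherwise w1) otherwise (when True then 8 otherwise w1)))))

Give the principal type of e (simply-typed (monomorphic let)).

Answer: Int -> Int

Working:
  unify Bool ~ Bool
x : a
\y._ : b -> a
\x._ : a -> b -> a
\u._ : d -> Bool
\z._ : c -> d -> Bool
  unify a -> b -> a ~ c -> d -> Bool
  unify a ~ c
  unify b -> c ~ d -> Bool
  unify b ~ d
  unify c ~ Bool
v : e
\v._ : e -> e
  unify e -> e ~ Bool -> f
  unify e ~ Bool
  unify Bool ~ f
_ _ : Bool
  unify Bool -> d -> Bool ~ Bool -> g
  unify Bool ~ Bool
  unify d -> Bool ~ g
_ _ : d -> Bool
  unify Int ~ Int
\w._ : h -> Int
  unify h -> Int ~ Int -> i
  unify h ~ Int
  unify Int ~ i
_ _ : Int
  unify Int ~ Int
  unify d -> Bool ~ Int -> j
  unify d ~ Int
  unify Bool ~ j
_ _ : Bool
  unify Bool ~ Bool
  unify Bool ~ Bool
  unify Bool ~ Bool
  unify Int ~ Int
  unify Int ~ Int
  unify Bool ~ Bool
\p._ : k -> Bool
  unify k -> Bool ~ Bool -> l
  unify k ~ Bool
  unify Bool ~ l
_ _ : Bool
q : m
\q._ : m -> m
  unify m -> m ~ Bool -> n
  unify m ~ Bool
  unify Bool ~ n
_ _ : Bool
  unify Bool ~ Bool
  unify Bool ~ Bool
  unify Bool ~ Bool
  unify Bool ~ Bool
\r._ : o -> Bool
\s._ : p -> Int
  unify o -> Bool ~ (p -> Int) -> q
  unify o ~ p -> Int
  unify Bool ~ q
_ _ : Bool
  unify Bool ~ Bool
  unify Bool ~ Bool
\a._ : r -> Int
\b._ : s -> Int
  unify r -> Int ~ s -> Int
  unify r ~ s
  unify Int ~ Int
let t : s -> Int
c : t
\c._ : t -> t
  unify Bool ~ Bool
e : v
\e._ : v -> v
\d._ : u -> v -> v
g : x
\g._ : x -> x
\f._ : w -> x -> x
  unify u -> v -> v ~ w -> x -> x
  unify u ~ w
  unify v -> v ~ x -> x
  unify v ~ x
  unify x ~ x
let h : Bool
\m._ : y -> Bool
  unify w -> x -> x ~ (y -> Bool) -> z
  unify w ~ y -> Bool
  unify x -> x ~ z
_ _ : x -> x
  unify t -> t ~ x -> x
  unify t ~ x
  unify x ~ x
  unify Bool ~ Bool
  unify Bool ~ Bool
  unify Bool ~ Bool
k : t26
\k._ : t26 -> t26
  unify t26 -> t26 ~ Bool -> t27
  unify t26 ~ Bool
  unify Bool ~ t27
_ _ : Bool
  unify Int ~ Int
  unify Int ~ Int
  unify Bool ~ Bool
let n : Bool
n : Bool
  unify Bool ~ Bool
y1 : t29
\y1._ : t29 -> t29
\x1._ : t28 -> t29 -> t29
u1 : t31
\u1._ : t31 -> t31
\z1._ : t30 -> t31 -> t31
  unify t28 -> t29 -> t29 ~ t30 -> t31 -> t31
  unify t28 ~ t30
  unify t29 -> t29 ~ t31 -> t31
  unify t29 ~ t31
  unify t31 ~ t31
n : Bool
\v1._ : t32 -> Bool
  unify t30 -> t31 -> t31 ~ (t32 -> Bool) -> t33
  unify t30 ~ t32 -> Bool
  unify t31 -> t31 ~ t33
_ _ : t31 -> t31
  unify x -> x ~ t31 -> t31
  unify x ~ t31
  unify t31 ~ t31
  unify Bool ~ Bool
  unify Bool ~ Bool
  unify Bool ~ Bool
  unify Bool ~ Bool
  unify Bool ~ Bool
w1 : t34
\p1._ : t35 -> t34
\q1._ : t36 -> Bool
  unify t35 -> t34 ~ (t36 -> Bool) -> t37
  unify t35 ~ t36 -> Bool
  unify t34 ~ t37
_ _ : t37
\r1._ : t38 -> Bool
w1 : t37
  unify t38 -> Bool ~ t37 -> t39
  unify t38 ~ t37
  unify Bool ~ t39
_ _ : Bool
  unify Bool ~ Bool
  unify Bool ~ Bool
w1 : t37
  unify Int ~ t37
  unify Bool ~ Bool
w1 : Int
  unify Int ~ Int
  unify Int ~ Int
  unify Int ~ Int
\w1._ : Int -> Int
  unify t31 -> t31 ~ Int -> Int
  unify t31 ~ Int
  unify Int ~ Int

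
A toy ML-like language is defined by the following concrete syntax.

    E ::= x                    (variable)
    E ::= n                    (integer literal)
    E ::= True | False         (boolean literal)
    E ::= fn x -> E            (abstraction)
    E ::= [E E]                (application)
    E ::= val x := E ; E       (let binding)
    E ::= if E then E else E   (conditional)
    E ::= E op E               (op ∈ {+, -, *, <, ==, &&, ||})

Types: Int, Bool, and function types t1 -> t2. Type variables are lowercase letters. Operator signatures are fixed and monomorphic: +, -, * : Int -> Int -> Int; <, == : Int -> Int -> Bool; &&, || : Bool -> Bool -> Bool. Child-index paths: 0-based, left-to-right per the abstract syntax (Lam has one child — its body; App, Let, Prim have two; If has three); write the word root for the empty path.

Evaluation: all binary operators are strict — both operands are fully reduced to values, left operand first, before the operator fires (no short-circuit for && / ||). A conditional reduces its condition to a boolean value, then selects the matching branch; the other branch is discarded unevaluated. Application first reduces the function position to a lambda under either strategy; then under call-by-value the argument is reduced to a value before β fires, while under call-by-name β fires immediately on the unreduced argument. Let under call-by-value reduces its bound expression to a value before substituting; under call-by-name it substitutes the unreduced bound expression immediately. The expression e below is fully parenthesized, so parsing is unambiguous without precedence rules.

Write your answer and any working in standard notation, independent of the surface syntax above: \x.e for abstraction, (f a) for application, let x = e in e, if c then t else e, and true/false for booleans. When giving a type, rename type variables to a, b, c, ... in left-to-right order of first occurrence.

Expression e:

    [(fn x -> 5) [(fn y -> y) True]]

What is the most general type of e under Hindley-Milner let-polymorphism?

Derivation:
\x._ : a -> Int
y : b
\y._ : b -> b
  unify b -> b ~ Bool -> c
  unify b ~ Bool
  unify Bool ~ c
_ _ : Bool
  unify a -> Int ~ Bool -> d
  unify a ~ Bool
  unify Int ~ d
_ _ : Int

Answer: Int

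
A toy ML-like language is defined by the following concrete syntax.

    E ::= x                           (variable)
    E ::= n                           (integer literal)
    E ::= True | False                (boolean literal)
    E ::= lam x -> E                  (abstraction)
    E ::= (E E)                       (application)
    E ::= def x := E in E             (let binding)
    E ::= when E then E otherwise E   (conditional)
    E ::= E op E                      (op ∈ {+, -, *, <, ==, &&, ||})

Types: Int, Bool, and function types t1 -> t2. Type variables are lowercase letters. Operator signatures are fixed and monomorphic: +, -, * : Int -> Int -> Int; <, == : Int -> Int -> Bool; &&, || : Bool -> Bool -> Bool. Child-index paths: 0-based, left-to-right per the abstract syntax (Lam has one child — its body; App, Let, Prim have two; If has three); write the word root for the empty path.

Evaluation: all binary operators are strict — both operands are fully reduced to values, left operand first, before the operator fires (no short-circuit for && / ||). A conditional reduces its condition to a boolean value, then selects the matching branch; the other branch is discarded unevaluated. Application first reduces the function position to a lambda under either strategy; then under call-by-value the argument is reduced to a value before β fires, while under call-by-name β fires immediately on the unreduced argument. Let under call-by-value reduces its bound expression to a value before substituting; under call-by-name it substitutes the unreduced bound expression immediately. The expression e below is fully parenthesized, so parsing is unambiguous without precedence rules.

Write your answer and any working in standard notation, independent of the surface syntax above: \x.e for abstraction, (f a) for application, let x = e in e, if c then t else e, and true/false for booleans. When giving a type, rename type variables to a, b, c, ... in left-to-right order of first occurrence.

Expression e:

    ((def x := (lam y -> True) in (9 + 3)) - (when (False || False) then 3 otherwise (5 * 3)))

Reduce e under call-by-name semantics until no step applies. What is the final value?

Answer: -3

Derivation:
step 0: ((let x = (\y.true) in (9 + 3)) - (if (false || false) then 3 else (5 * 3)))
step 1: [let@0] ((9 + 3) - (if (false || false) then 3 else (5 * 3)))
step 2: [delta@0] (12 - (if (false || false) then 3 else (5 * 3)))
step 3: [delta@1.0] (12 - (if false then 3 else (5 * 3)))
step 4: [if@1] (12 - (5 * 3))
step 5: [delta@1] (12 - 15)
step 6: [delta@root] -3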